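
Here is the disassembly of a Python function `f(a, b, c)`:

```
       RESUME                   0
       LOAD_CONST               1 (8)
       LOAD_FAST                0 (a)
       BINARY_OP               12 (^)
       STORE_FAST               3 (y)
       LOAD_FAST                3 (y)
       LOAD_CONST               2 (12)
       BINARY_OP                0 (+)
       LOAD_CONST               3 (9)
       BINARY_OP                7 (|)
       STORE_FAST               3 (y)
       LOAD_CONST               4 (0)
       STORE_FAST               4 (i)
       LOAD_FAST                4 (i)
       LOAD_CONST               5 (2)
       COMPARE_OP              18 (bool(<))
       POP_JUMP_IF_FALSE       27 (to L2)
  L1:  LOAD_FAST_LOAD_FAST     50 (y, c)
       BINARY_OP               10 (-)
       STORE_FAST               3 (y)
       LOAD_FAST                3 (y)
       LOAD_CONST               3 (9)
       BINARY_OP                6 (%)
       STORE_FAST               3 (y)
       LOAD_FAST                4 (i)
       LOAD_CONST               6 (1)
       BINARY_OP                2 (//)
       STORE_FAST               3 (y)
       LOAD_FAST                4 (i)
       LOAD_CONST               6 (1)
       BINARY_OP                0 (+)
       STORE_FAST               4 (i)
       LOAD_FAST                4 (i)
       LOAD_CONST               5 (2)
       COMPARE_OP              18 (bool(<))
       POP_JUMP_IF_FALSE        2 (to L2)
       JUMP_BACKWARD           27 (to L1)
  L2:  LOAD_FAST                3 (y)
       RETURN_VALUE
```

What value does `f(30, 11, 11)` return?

1

LOAD_CONST → push 8. Stack: [8]
LOAD_FAST a → push 30. Stack: [8, 30]
BINARY_OP ^ → 8 ^ 30 = 22. Stack: [22]
STORE_FAST y → y=22. Stack: []
LOAD_FAST y → push 22. Stack: [22]
LOAD_CONST → push 12. Stack: [22, 12]
BINARY_OP + → 22 + 12 = 34. Stack: [34]
LOAD_CONST → push 9. Stack: [34, 9]
BINARY_OP | → 34 | 9 = 43. Stack: [43]
STORE_FAST y → y=43. Stack: []
LOAD_CONST → push 0. Stack: [0]
STORE_FAST i → i=0. Stack: []
LOAD_FAST i → push 0. Stack: [0]
LOAD_CONST → push 2. Stack: [0, 2]
COMPARE_OP bool(<) → 0 vs 2 = True. Stack: [True]
POP_JUMP_IF_FALSE → pop True; no jump. Stack: []
LOAD_FAST_LOAD_FAST y,c → push 43,11. Stack: [43, 11]
BINARY_OP - → 43 - 11 = 32. Stack: [32]
STORE_FAST y → y=32. Stack: []
LOAD_FAST y → push 32. Stack: [32]
LOAD_CONST → push 9. Stack: [32, 9]
BINARY_OP % → 32 % 9 = 5. Stack: [5]
STORE_FAST y → y=5. Stack: []
LOAD_FAST i → push 0. Stack: [0]
LOAD_CONST → push 1. Stack: [0, 1]
BINARY_OP // → 0 // 1 = 0. Stack: [0]
STORE_FAST y → y=0. Stack: []
LOAD_FAST i → push 0. Stack: [0]
LOAD_CONST → push 1. Stack: [0, 1]
BINARY_OP + → 0 + 1 = 1. Stack: [1]
STORE_FAST i → i=1. Stack: []
LOAD_FAST i → push 1. Stack: [1]
LOAD_CONST → push 2. Stack: [1, 2]
COMPARE_OP bool(<) → 1 vs 2 = True. Stack: [True]
POP_JUMP_IF_FALSE → pop True; no jump. Stack: []
LOAD_FAST_LOAD_FAST y,c → push 0,11. Stack: [0, 11]
BINARY_OP - → 0 - 11 = -11. Stack: [-11]
STORE_FAST y → y=-11. Stack: []
LOAD_FAST y → push -11. Stack: [-11]
LOAD_CONST → push 9. Stack: [-11, 9]
BINARY_OP % → -11 % 9 = 7. Stack: [7]
STORE_FAST y → y=7. Stack: []
LOAD_FAST i → push 1. Stack: [1]
LOAD_CONST → push 1. Stack: [1, 1]
BINARY_OP // → 1 // 1 = 1. Stack: [1]
STORE_FAST y → y=1. Stack: []
LOAD_FAST i → push 1. Stack: [1]
LOAD_CONST → push 1. Stack: [1, 1]
BINARY_OP + → 1 + 1 = 2. Stack: [2]
STORE_FAST i → i=2. Stack: []
LOAD_FAST i → push 2. Stack: [2]
LOAD_CONST → push 2. Stack: [2, 2]
COMPARE_OP bool(<) → 2 vs 2 = False. Stack: [False]
POP_JUMP_IF_FALSE → pop False; jump. Stack: []
LOAD_FAST y → push 1. Stack: [1]
RETURN_VALUE → return 1.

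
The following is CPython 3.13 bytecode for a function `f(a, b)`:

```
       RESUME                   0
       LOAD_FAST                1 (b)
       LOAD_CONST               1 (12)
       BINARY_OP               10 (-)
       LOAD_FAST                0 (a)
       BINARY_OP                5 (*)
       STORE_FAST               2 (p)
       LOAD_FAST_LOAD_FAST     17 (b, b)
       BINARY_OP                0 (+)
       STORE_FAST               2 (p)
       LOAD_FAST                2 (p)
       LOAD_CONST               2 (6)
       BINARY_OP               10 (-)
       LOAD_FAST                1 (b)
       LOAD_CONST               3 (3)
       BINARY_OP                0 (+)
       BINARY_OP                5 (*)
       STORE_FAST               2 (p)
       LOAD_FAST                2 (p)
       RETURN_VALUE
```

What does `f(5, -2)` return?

-10

LOAD_FAST b → push -2. Stack: [-2]
LOAD_CONST → push 12. Stack: [-2, 12]
BINARY_OP - → -2 - 12 = -14. Stack: [-14]
LOAD_FAST a → push 5. Stack: [-14, 5]
BINARY_OP * → -14 * 5 = -70. Stack: [-70]
STORE_FAST p → p=-70. Stack: []
LOAD_FAST_LOAD_FAST b,b → push -2,-2. Stack: [-2, -2]
BINARY_OP + → -2 + -2 = -4. Stack: [-4]
STORE_FAST p → p=-4. Stack: []
LOAD_FAST p → push -4. Stack: [-4]
LOAD_CONST → push 6. Stack: [-4, 6]
BINARY_OP - → -4 - 6 = -10. Stack: [-10]
LOAD_FAST b → push -2. Stack: [-10, -2]
LOAD_CONST → push 3. Stack: [-10, -2, 3]
BINARY_OP + → -2 + 3 = 1. Stack: [-10, 1]
BINARY_OP * → -10 * 1 = -10. Stack: [-10]
STORE_FAST p → p=-10. Stack: []
LOAD_FAST p → push -10. Stack: [-10]
RETURN_VALUE → return -10.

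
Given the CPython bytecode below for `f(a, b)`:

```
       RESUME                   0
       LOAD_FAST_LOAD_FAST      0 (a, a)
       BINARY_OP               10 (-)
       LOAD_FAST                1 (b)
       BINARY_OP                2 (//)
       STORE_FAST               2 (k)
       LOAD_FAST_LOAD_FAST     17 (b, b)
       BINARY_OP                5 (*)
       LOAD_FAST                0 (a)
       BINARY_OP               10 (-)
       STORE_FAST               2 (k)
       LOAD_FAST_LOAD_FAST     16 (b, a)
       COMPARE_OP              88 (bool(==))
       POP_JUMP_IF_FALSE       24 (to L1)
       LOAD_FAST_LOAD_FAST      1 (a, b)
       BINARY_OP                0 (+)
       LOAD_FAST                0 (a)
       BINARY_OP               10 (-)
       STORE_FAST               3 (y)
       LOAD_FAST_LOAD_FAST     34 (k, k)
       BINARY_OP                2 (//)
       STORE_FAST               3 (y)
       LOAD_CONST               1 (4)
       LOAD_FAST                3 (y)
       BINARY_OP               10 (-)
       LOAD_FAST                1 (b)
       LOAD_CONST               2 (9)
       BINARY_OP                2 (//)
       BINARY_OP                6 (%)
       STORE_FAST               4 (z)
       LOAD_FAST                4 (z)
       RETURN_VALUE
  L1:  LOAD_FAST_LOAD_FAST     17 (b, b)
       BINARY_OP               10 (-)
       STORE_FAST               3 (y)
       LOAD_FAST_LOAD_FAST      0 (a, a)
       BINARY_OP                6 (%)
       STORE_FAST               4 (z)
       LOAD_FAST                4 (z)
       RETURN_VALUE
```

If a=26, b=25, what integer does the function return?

LOAD_FAST_LOAD_FAST a,a → push 26,26. Stack: [26, 26]
BINARY_OP - → 26 - 26 = 0. Stack: [0]
LOAD_FAST b → push 25. Stack: [0, 25]
BINARY_OP // → 0 // 25 = 0. Stack: [0]
STORE_FAST k → k=0. Stack: []
LOAD_FAST_LOAD_FAST b,b → push 25,25. Stack: [25, 25]
BINARY_OP * → 25 * 25 = 625. Stack: [625]
LOAD_FAST a → push 26. Stack: [625, 26]
BINARY_OP - → 625 - 26 = 599. Stack: [599]
STORE_FAST k → k=599. Stack: []
LOAD_FAST_LOAD_FAST b,a → push 25,26. Stack: [25, 26]
COMPARE_OP bool(==) → 25 vs 26 = False. Stack: [False]
POP_JUMP_IF_FALSE → pop False; jump. Stack: []
LOAD_FAST_LOAD_FAST b,b → push 25,25. Stack: [25, 25]
BINARY_OP - → 25 - 25 = 0. Stack: [0]
STORE_FAST y → y=0. Stack: []
LOAD_FAST_LOAD_FAST a,a → push 26,26. Stack: [26, 26]
BINARY_OP % → 26 % 26 = 0. Stack: [0]
STORE_FAST z → z=0. Stack: []
LOAD_FAST z → push 0. Stack: [0]
RETURN_VALUE → return 0.

0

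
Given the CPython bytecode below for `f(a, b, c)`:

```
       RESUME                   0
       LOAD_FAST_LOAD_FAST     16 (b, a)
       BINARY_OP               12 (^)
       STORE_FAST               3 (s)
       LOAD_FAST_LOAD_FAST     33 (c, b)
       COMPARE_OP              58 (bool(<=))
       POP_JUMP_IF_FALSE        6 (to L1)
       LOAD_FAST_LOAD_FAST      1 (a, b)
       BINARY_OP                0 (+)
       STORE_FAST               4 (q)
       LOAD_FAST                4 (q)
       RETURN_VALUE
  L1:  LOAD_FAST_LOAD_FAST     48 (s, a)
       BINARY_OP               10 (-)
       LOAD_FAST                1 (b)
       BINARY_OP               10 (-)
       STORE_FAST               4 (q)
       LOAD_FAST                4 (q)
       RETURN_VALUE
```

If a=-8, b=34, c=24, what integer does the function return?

26

LOAD_FAST_LOAD_FAST b,a → push 34,-8. Stack: [34, -8]
BINARY_OP ^ → 34 ^ -8 = -38. Stack: [-38]
STORE_FAST s → s=-38. Stack: []
LOAD_FAST_LOAD_FAST c,b → push 24,34. Stack: [24, 34]
COMPARE_OP bool(<=) → 24 vs 34 = True. Stack: [True]
POP_JUMP_IF_FALSE → pop True; no jump. Stack: []
LOAD_FAST_LOAD_FAST a,b → push -8,34. Stack: [-8, 34]
BINARY_OP + → -8 + 34 = 26. Stack: [26]
STORE_FAST q → q=26. Stack: []
LOAD_FAST q → push 26. Stack: [26]
RETURN_VALUE → return 26.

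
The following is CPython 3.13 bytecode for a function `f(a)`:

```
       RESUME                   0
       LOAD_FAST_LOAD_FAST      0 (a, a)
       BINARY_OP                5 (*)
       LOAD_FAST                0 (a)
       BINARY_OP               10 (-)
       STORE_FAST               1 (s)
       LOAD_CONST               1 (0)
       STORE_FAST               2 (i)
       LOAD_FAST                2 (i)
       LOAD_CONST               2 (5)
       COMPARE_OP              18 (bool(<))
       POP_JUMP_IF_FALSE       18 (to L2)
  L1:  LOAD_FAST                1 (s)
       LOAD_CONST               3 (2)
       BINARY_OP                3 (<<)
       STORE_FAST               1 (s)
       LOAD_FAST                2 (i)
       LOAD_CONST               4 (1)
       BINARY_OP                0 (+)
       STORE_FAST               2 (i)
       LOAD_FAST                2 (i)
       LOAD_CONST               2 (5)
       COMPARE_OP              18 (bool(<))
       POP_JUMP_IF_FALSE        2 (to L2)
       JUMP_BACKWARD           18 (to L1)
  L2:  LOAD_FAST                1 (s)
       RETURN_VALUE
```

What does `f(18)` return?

LOAD_FAST_LOAD_FAST a,a → push 18,18
BINARY_OP * → 18 * 18 = 324
LOAD_FAST a → push 18
BINARY_OP - → 324 - 18 = 306
STORE_FAST s → s=306
LOAD_CONST → push 0
STORE_FAST i → i=0
LOAD_FAST i → push 0
LOAD_CONST → push 5
COMPARE_OP bool(<) → 0 vs 5 = True
POP_JUMP_IF_FALSE → pop True; no jump
LOAD_FAST s → push 306
LOAD_CONST → push 2
BINARY_OP << → 306 << 2 = 1224
STORE_FAST s → s=1224
LOAD_FAST i → push 0
LOAD_CONST → push 1
BINARY_OP + → 0 + 1 = 1
STORE_FAST i → i=1
LOAD_FAST i → push 1
LOAD_CONST → push 5
COMPARE_OP bool(<) → 1 vs 5 = True
POP_JUMP_IF_FALSE → pop True; no jump
LOAD_FAST s → push 1224
LOAD_CONST → push 2
BINARY_OP << → 1224 << 2 = 4896
STORE_FAST s → s=4896
LOAD_FAST i → push 1
LOAD_CONST → push 1
BINARY_OP + → 1 + 1 = 2
STORE_FAST i → i=2
LOAD_FAST i → push 2
LOAD_CONST → push 5
COMPARE_OP bool(<) → 2 vs 5 = True
POP_JUMP_IF_FALSE → pop True; no jump
LOAD_FAST s → push 4896
LOAD_CONST → push 2
BINARY_OP << → 4896 << 2 = 19584
STORE_FAST s → s=19584
LOAD_FAST i → push 2
LOAD_CONST → push 1
BINARY_OP + → 2 + 1 = 3
STORE_FAST i → i=3
LOAD_FAST i → push 3
LOAD_CONST → push 5
COMPARE_OP bool(<) → 3 vs 5 = True
POP_JUMP_IF_FALSE → pop True; no jump
LOAD_FAST s → push 19584
LOAD_CONST → push 2
BINARY_OP << → 19584 << 2 = 78336
STORE_FAST s → s=78336
LOAD_FAST i → push 3
LOAD_CONST → push 1
BINARY_OP + → 3 + 1 = 4
STORE_FAST i → i=4
LOAD_FAST i → push 4
LOAD_CONST → push 5
COMPARE_OP bool(<) → 4 vs 5 = True
POP_JUMP_IF_FALSE → pop True; no jump
LOAD_FAST s → push 78336
LOAD_CONST → push 2
BINARY_OP << → 78336 << 2 = 313344
STORE_FAST s → s=313344
LOAD_FAST i → push 4
LOAD_CONST → push 1
BINARY_OP + → 4 + 1 = 5
STORE_FAST i → i=5
LOAD_FAST i → push 5
LOAD_CONST → push 5
COMPARE_OP bool(<) → 5 vs 5 = False
POP_JUMP_IF_FALSE → pop False; jump
LOAD_FAST s → push 313344
RETURN_VALUE → return 313344.

313344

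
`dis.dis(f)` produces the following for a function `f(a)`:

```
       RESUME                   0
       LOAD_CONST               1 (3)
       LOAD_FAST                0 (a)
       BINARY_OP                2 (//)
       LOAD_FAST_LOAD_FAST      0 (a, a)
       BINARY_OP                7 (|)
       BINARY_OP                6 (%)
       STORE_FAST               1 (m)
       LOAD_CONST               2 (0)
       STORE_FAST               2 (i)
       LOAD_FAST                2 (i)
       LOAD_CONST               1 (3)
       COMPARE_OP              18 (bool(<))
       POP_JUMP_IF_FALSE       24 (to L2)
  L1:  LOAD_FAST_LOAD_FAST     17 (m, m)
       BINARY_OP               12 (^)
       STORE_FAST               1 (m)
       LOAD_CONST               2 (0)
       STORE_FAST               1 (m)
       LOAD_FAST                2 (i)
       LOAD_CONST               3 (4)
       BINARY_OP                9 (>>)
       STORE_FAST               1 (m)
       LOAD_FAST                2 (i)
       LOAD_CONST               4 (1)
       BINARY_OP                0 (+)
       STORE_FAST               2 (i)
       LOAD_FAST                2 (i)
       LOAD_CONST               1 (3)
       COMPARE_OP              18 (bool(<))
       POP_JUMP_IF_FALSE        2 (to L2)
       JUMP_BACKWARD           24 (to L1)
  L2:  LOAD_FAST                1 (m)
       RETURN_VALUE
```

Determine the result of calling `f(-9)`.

LOAD_CONST → push 3. Stack: [3]
LOAD_FAST a → push -9. Stack: [3, -9]
BINARY_OP // → 3 // -9 = -1. Stack: [-1]
LOAD_FAST_LOAD_FAST a,a → push -9,-9. Stack: [-1, -9, -9]
BINARY_OP | → -9 | -9 = -9. Stack: [-1, -9]
BINARY_OP % → -1 % -9 = -1. Stack: [-1]
STORE_FAST m → m=-1. Stack: []
LOAD_CONST → push 0. Stack: [0]
STORE_FAST i → i=0. Stack: []
LOAD_FAST i → push 0. Stack: [0]
LOAD_CONST → push 3. Stack: [0, 3]
COMPARE_OP bool(<) → 0 vs 3 = True. Stack: [True]
POP_JUMP_IF_FALSE → pop True; no jump. Stack: []
LOAD_FAST_LOAD_FAST m,m → push -1,-1. Stack: [-1, -1]
BINARY_OP ^ → -1 ^ -1 = 0. Stack: [0]
STORE_FAST m → m=0. Stack: []
LOAD_CONST → push 0. Stack: [0]
STORE_FAST m → m=0. Stack: []
LOAD_FAST i → push 0. Stack: [0]
LOAD_CONST → push 4. Stack: [0, 4]
BINARY_OP >> → 0 >> 4 = 0. Stack: [0]
STORE_FAST m → m=0. Stack: []
LOAD_FAST i → push 0. Stack: [0]
LOAD_CONST → push 1. Stack: [0, 1]
BINARY_OP + → 0 + 1 = 1. Stack: [1]
STORE_FAST i → i=1. Stack: []
LOAD_FAST i → push 1. Stack: [1]
LOAD_CONST → push 3. Stack: [1, 3]
COMPARE_OP bool(<) → 1 vs 3 = True. Stack: [True]
POP_JUMP_IF_FALSE → pop True; no jump. Stack: []
LOAD_FAST_LOAD_FAST m,m → push 0,0. Stack: [0, 0]
BINARY_OP ^ → 0 ^ 0 = 0. Stack: [0]
STORE_FAST m → m=0. Stack: []
LOAD_CONST → push 0. Stack: [0]
STORE_FAST m → m=0. Stack: []
LOAD_FAST i → push 1. Stack: [1]
LOAD_CONST → push 4. Stack: [1, 4]
BINARY_OP >> → 1 >> 4 = 0. Stack: [0]
STORE_FAST m → m=0. Stack: []
LOAD_FAST i → push 1. Stack: [1]
LOAD_CONST → push 1. Stack: [1, 1]
BINARY_OP + → 1 + 1 = 2. Stack: [2]
STORE_FAST i → i=2. Stack: []
LOAD_FAST i → push 2. Stack: [2]
LOAD_CONST → push 3. Stack: [2, 3]
COMPARE_OP bool(<) → 2 vs 3 = True. Stack: [True]
POP_JUMP_IF_FALSE → pop True; no jump. Stack: []
LOAD_FAST_LOAD_FAST m,m → push 0,0. Stack: [0, 0]
BINARY_OP ^ → 0 ^ 0 = 0. Stack: [0]
STORE_FAST m → m=0. Stack: []
LOAD_CONST → push 0. Stack: [0]
STORE_FAST m → m=0. Stack: []
LOAD_FAST i → push 2. Stack: [2]
LOAD_CONST → push 4. Stack: [2, 4]
BINARY_OP >> → 2 >> 4 = 0. Stack: [0]
STORE_FAST m → m=0. Stack: []
LOAD_FAST i → push 2. Stack: [2]
LOAD_CONST → push 1. Stack: [2, 1]
BINARY_OP + → 2 + 1 = 3. Stack: [3]
STORE_FAST i → i=3. Stack: []
LOAD_FAST i → push 3. Stack: [3]
LOAD_CONST → push 3. Stack: [3, 3]
COMPARE_OP bool(<) → 3 vs 3 = False. Stack: [False]
POP_JUMP_IF_FALSE → pop False; jump. Stack: []
LOAD_FAST m → push 0. Stack: [0]
RETURN_VALUE → return 0.

0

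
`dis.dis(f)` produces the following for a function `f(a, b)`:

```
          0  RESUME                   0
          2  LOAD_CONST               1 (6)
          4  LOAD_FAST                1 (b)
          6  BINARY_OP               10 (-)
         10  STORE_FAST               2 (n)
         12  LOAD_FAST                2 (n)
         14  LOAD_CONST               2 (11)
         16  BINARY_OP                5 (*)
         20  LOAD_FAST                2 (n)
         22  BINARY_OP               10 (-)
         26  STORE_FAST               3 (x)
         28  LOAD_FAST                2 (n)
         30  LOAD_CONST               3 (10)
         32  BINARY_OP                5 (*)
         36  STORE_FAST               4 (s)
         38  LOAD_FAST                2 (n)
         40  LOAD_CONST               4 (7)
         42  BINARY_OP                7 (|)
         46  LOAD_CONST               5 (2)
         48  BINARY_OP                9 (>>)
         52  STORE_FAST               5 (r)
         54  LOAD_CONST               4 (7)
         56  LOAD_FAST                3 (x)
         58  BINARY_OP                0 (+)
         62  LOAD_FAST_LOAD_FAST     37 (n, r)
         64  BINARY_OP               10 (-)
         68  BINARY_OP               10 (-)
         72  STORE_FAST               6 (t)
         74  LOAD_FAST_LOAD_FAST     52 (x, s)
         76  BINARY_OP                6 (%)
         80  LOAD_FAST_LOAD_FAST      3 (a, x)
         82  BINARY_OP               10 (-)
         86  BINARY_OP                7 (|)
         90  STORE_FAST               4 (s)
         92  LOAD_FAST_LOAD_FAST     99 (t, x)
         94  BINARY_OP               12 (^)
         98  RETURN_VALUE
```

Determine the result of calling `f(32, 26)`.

LOAD_CONST → push 6. Stack: [6]
LOAD_FAST b → push 26. Stack: [6, 26]
BINARY_OP - → 6 - 26 = -20. Stack: [-20]
STORE_FAST n → n=-20. Stack: []
LOAD_FAST n → push -20. Stack: [-20]
LOAD_CONST → push 11. Stack: [-20, 11]
BINARY_OP * → -20 * 11 = -220. Stack: [-220]
LOAD_FAST n → push -20. Stack: [-220, -20]
BINARY_OP - → -220 - -20 = -200. Stack: [-200]
STORE_FAST x → x=-200. Stack: []
LOAD_FAST n → push -20. Stack: [-20]
LOAD_CONST → push 10. Stack: [-20, 10]
BINARY_OP * → -20 * 10 = -200. Stack: [-200]
STORE_FAST s → s=-200. Stack: []
LOAD_FAST n → push -20. Stack: [-20]
LOAD_CONST → push 7. Stack: [-20, 7]
BINARY_OP | → -20 | 7 = -17. Stack: [-17]
LOAD_CONST → push 2. Stack: [-17, 2]
BINARY_OP >> → -17 >> 2 = -5. Stack: [-5]
STORE_FAST r → r=-5. Stack: []
LOAD_CONST → push 7. Stack: [7]
LOAD_FAST x → push -200. Stack: [7, -200]
BINARY_OP + → 7 + -200 = -193. Stack: [-193]
LOAD_FAST_LOAD_FAST n,r → push -20,-5. Stack: [-193, -20, -5]
BINARY_OP - → -20 - -5 = -15. Stack: [-193, -15]
BINARY_OP - → -193 - -15 = -178. Stack: [-178]
STORE_FAST t → t=-178. Stack: []
LOAD_FAST_LOAD_FAST x,s → push -200,-200. Stack: [-200, -200]
BINARY_OP % → -200 % -200 = 0. Stack: [0]
LOAD_FAST_LOAD_FAST a,x → push 32,-200. Stack: [0, 32, -200]
BINARY_OP - → 32 - -200 = 232. Stack: [0, 232]
BINARY_OP | → 0 | 232 = 232. Stack: [232]
STORE_FAST s → s=232. Stack: []
LOAD_FAST_LOAD_FAST t,x → push -178,-200. Stack: [-178, -200]
BINARY_OP ^ → -178 ^ -200 = 118. Stack: [118]
RETURN_VALUE → return 118.

118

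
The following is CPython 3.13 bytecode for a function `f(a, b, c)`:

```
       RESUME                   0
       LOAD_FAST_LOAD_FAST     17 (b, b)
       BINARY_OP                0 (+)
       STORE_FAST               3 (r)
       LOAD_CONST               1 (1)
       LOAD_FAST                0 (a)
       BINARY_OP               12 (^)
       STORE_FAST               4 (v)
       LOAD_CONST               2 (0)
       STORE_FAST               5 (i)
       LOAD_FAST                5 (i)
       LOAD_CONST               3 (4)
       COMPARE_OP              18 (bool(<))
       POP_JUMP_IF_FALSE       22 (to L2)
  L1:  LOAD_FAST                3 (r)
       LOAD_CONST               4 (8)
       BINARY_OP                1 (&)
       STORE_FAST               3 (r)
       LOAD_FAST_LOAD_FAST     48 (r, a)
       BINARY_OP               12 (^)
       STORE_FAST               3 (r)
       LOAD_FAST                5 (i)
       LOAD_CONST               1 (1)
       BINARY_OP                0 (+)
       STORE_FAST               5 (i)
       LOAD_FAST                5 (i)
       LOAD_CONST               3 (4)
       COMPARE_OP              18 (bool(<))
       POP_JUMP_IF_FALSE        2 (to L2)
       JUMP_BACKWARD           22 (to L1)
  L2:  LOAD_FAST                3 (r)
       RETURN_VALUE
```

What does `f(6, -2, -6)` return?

14

LOAD_FAST_LOAD_FAST b,b → push -2,-2
BINARY_OP + → -2 + -2 = -4
STORE_FAST r → r=-4
LOAD_CONST → push 1
LOAD_FAST a → push 6
BINARY_OP ^ → 1 ^ 6 = 7
STORE_FAST v → v=7
LOAD_CONST → push 0
STORE_FAST i → i=0
LOAD_FAST i → push 0
LOAD_CONST → push 4
COMPARE_OP bool(<) → 0 vs 4 = True
POP_JUMP_IF_FALSE → pop True; no jump
LOAD_FAST r → push -4
LOAD_CONST → push 8
BINARY_OP & → -4 & 8 = 8
STORE_FAST r → r=8
LOAD_FAST_LOAD_FAST r,a → push 8,6
BINARY_OP ^ → 8 ^ 6 = 14
STORE_FAST r → r=14
LOAD_FAST i → push 0
LOAD_CONST → push 1
BINARY_OP + → 0 + 1 = 1
STORE_FAST i → i=1
LOAD_FAST i → push 1
LOAD_CONST → push 4
COMPARE_OP bool(<) → 1 vs 4 = True
POP_JUMP_IF_FALSE → pop True; no jump
LOAD_FAST r → push 14
LOAD_CONST → push 8
BINARY_OP & → 14 & 8 = 8
STORE_FAST r → r=8
LOAD_FAST_LOAD_FAST r,a → push 8,6
BINARY_OP ^ → 8 ^ 6 = 14
STORE_FAST r → r=14
LOAD_FAST i → push 1
LOAD_CONST → push 1
BINARY_OP + → 1 + 1 = 2
STORE_FAST i → i=2
LOAD_FAST i → push 2
LOAD_CONST → push 4
COMPARE_OP bool(<) → 2 vs 4 = True
POP_JUMP_IF_FALSE → pop True; no jump
LOAD_FAST r → push 14
LOAD_CONST → push 8
BINARY_OP & → 14 & 8 = 8
STORE_FAST r → r=8
LOAD_FAST_LOAD_FAST r,a → push 8,6
BINARY_OP ^ → 8 ^ 6 = 14
STORE_FAST r → r=14
LOAD_FAST i → push 2
LOAD_CONST → push 1
BINARY_OP + → 2 + 1 = 3
STORE_FAST i → i=3
LOAD_FAST i → push 3
LOAD_CONST → push 4
COMPARE_OP bool(<) → 3 vs 4 = True
POP_JUMP_IF_FALSE → pop True; no jump
LOAD_FAST r → push 14
LOAD_CONST → push 8
BINARY_OP & → 14 & 8 = 8
STORE_FAST r → r=8
LOAD_FAST_LOAD_FAST r,a → push 8,6
BINARY_OP ^ → 8 ^ 6 = 14
STORE_FAST r → r=14
LOAD_FAST i → push 3
LOAD_CONST → push 1
BINARY_OP + → 3 + 1 = 4
STORE_FAST i → i=4
LOAD_FAST i → push 4
LOAD_CONST → push 4
COMPARE_OP bool(<) → 4 vs 4 = False
POP_JUMP_IF_FALSE → pop False; jump
LOAD_FAST r → push 14
RETURN_VALUE → return 14.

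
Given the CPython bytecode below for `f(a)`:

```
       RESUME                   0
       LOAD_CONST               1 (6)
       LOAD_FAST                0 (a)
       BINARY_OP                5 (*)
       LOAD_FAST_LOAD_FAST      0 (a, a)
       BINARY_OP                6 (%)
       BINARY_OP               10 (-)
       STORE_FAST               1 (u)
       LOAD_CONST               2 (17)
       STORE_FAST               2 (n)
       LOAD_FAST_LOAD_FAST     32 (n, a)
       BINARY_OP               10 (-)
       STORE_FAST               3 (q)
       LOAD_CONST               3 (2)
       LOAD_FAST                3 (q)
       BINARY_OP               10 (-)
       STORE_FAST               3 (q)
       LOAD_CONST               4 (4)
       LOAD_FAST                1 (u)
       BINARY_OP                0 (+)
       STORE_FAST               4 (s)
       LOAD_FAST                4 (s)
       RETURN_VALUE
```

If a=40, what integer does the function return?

LOAD_CONST → push 6. Stack: [6]
LOAD_FAST a → push 40. Stack: [6, 40]
BINARY_OP * → 6 * 40 = 240. Stack: [240]
LOAD_FAST_LOAD_FAST a,a → push 40,40. Stack: [240, 40, 40]
BINARY_OP % → 40 % 40 = 0. Stack: [240, 0]
BINARY_OP - → 240 - 0 = 240. Stack: [240]
STORE_FAST u → u=240. Stack: []
LOAD_CONST → push 17. Stack: [17]
STORE_FAST n → n=17. Stack: []
LOAD_FAST_LOAD_FAST n,a → push 17,40. Stack: [17, 40]
BINARY_OP - → 17 - 40 = -23. Stack: [-23]
STORE_FAST q → q=-23. Stack: []
LOAD_CONST → push 2. Stack: [2]
LOAD_FAST q → push -23. Stack: [2, -23]
BINARY_OP - → 2 - -23 = 25. Stack: [25]
STORE_FAST q → q=25. Stack: []
LOAD_CONST → push 4. Stack: [4]
LOAD_FAST u → push 240. Stack: [4, 240]
BINARY_OP + → 4 + 240 = 244. Stack: [244]
STORE_FAST s → s=244. Stack: []
LOAD_FAST s → push 244. Stack: [244]
RETURN_VALUE → return 244.

244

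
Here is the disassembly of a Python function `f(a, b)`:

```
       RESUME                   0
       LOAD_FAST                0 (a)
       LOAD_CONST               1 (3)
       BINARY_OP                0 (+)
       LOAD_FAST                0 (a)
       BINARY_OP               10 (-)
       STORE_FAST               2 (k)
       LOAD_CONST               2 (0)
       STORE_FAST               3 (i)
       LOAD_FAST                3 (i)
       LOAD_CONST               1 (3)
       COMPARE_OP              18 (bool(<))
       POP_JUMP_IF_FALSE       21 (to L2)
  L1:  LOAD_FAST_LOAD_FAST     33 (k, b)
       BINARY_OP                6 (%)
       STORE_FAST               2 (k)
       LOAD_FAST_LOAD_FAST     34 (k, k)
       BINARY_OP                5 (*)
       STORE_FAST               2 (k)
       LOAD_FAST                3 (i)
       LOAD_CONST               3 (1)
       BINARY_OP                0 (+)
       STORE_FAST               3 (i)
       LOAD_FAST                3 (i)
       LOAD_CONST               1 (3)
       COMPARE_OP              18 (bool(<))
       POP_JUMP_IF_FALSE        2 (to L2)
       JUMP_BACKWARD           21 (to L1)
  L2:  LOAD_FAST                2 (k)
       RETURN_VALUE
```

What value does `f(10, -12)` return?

9

LOAD_FAST a → push 10. Stack: [10]
LOAD_CONST → push 3. Stack: [10, 3]
BINARY_OP + → 10 + 3 = 13. Stack: [13]
LOAD_FAST a → push 10. Stack: [13, 10]
BINARY_OP - → 13 - 10 = 3. Stack: [3]
STORE_FAST k → k=3. Stack: []
LOAD_CONST → push 0. Stack: [0]
STORE_FAST i → i=0. Stack: []
LOAD_FAST i → push 0. Stack: [0]
LOAD_CONST → push 3. Stack: [0, 3]
COMPARE_OP bool(<) → 0 vs 3 = True. Stack: [True]
POP_JUMP_IF_FALSE → pop True; no jump. Stack: []
LOAD_FAST_LOAD_FAST k,b → push 3,-12. Stack: [3, -12]
BINARY_OP % → 3 % -12 = -9. Stack: [-9]
STORE_FAST k → k=-9. Stack: []
LOAD_FAST_LOAD_FAST k,k → push -9,-9. Stack: [-9, -9]
BINARY_OP * → -9 * -9 = 81. Stack: [81]
STORE_FAST k → k=81. Stack: []
LOAD_FAST i → push 0. Stack: [0]
LOAD_CONST → push 1. Stack: [0, 1]
BINARY_OP + → 0 + 1 = 1. Stack: [1]
STORE_FAST i → i=1. Stack: []
LOAD_FAST i → push 1. Stack: [1]
LOAD_CONST → push 3. Stack: [1, 3]
COMPARE_OP bool(<) → 1 vs 3 = True. Stack: [True]
POP_JUMP_IF_FALSE → pop True; no jump. Stack: []
LOAD_FAST_LOAD_FAST k,b → push 81,-12. Stack: [81, -12]
BINARY_OP % → 81 % -12 = -3. Stack: [-3]
STORE_FAST k → k=-3. Stack: []
LOAD_FAST_LOAD_FAST k,k → push -3,-3. Stack: [-3, -3]
BINARY_OP * → -3 * -3 = 9. Stack: [9]
STORE_FAST k → k=9. Stack: []
LOAD_FAST i → push 1. Stack: [1]
LOAD_CONST → push 1. Stack: [1, 1]
BINARY_OP + → 1 + 1 = 2. Stack: [2]
STORE_FAST i → i=2. Stack: []
LOAD_FAST i → push 2. Stack: [2]
LOAD_CONST → push 3. Stack: [2, 3]
COMPARE_OP bool(<) → 2 vs 3 = True. Stack: [True]
POP_JUMP_IF_FALSE → pop True; no jump. Stack: []
LOAD_FAST_LOAD_FAST k,b → push 9,-12. Stack: [9, -12]
BINARY_OP % → 9 % -12 = -3. Stack: [-3]
STORE_FAST k → k=-3. Stack: []
LOAD_FAST_LOAD_FAST k,k → push -3,-3. Stack: [-3, -3]
BINARY_OP * → -3 * -3 = 9. Stack: [9]
STORE_FAST k → k=9. Stack: []
LOAD_FAST i → push 2. Stack: [2]
LOAD_CONST → push 1. Stack: [2, 1]
BINARY_OP + → 2 + 1 = 3. Stack: [3]
STORE_FAST i → i=3. Stack: []
LOAD_FAST i → push 3. Stack: [3]
LOAD_CONST → push 3. Stack: [3, 3]
COMPARE_OP bool(<) → 3 vs 3 = False. Stack: [False]
POP_JUMP_IF_FALSE → pop False; jump. Stack: []
LOAD_FAST k → push 9. Stack: [9]
RETURN_VALUE → return 9.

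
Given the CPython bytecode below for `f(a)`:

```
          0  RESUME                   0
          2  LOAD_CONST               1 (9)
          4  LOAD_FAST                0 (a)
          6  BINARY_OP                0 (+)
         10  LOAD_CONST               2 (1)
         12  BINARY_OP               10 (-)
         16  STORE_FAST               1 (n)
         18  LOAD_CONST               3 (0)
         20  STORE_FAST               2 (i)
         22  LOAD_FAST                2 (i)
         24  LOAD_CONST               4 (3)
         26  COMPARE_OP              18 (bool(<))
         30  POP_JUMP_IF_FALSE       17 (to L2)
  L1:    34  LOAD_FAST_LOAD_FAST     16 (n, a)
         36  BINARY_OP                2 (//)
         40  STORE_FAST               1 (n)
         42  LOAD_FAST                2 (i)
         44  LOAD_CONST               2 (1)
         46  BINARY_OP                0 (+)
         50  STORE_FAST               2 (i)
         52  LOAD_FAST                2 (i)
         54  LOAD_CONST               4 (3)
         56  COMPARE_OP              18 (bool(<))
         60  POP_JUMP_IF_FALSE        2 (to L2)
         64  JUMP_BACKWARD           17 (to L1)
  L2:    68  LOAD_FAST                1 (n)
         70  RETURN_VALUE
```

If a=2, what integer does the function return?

LOAD_CONST → push 9. Stack: [9]
LOAD_FAST a → push 2. Stack: [9, 2]
BINARY_OP + → 9 + 2 = 11. Stack: [11]
LOAD_CONST → push 1. Stack: [11, 1]
BINARY_OP - → 11 - 1 = 10. Stack: [10]
STORE_FAST n → n=10. Stack: []
LOAD_CONST → push 0. Stack: [0]
STORE_FAST i → i=0. Stack: []
LOAD_FAST i → push 0. Stack: [0]
LOAD_CONST → push 3. Stack: [0, 3]
COMPARE_OP bool(<) → 0 vs 3 = True. Stack: [True]
POP_JUMP_IF_FALSE → pop True; no jump. Stack: []
LOAD_FAST_LOAD_FAST n,a → push 10,2. Stack: [10, 2]
BINARY_OP // → 10 // 2 = 5. Stack: [5]
STORE_FAST n → n=5. Stack: []
LOAD_FAST i → push 0. Stack: [0]
LOAD_CONST → push 1. Stack: [0, 1]
BINARY_OP + → 0 + 1 = 1. Stack: [1]
STORE_FAST i → i=1. Stack: []
LOAD_FAST i → push 1. Stack: [1]
LOAD_CONST → push 3. Stack: [1, 3]
COMPARE_OP bool(<) → 1 vs 3 = True. Stack: [True]
POP_JUMP_IF_FALSE → pop True; no jump. Stack: []
LOAD_FAST_LOAD_FAST n,a → push 5,2. Stack: [5, 2]
BINARY_OP // → 5 // 2 = 2. Stack: [2]
STORE_FAST n → n=2. Stack: []
LOAD_FAST i → push 1. Stack: [1]
LOAD_CONST → push 1. Stack: [1, 1]
BINARY_OP + → 1 + 1 = 2. Stack: [2]
STORE_FAST i → i=2. Stack: []
LOAD_FAST i → push 2. Stack: [2]
LOAD_CONST → push 3. Stack: [2, 3]
COMPARE_OP bool(<) → 2 vs 3 = True. Stack: [True]
POP_JUMP_IF_FALSE → pop True; no jump. Stack: []
LOAD_FAST_LOAD_FAST n,a → push 2,2. Stack: [2, 2]
BINARY_OP // → 2 // 2 = 1. Stack: [1]
STORE_FAST n → n=1. Stack: []
LOAD_FAST i → push 2. Stack: [2]
LOAD_CONST → push 1. Stack: [2, 1]
BINARY_OP + → 2 + 1 = 3. Stack: [3]
STORE_FAST i → i=3. Stack: []
LOAD_FAST i → push 3. Stack: [3]
LOAD_CONST → push 3. Stack: [3, 3]
COMPARE_OP bool(<) → 3 vs 3 = False. Stack: [False]
POP_JUMP_IF_FALSE → pop False; jump. Stack: []
LOAD_FAST n → push 1. Stack: [1]
RETURN_VALUE → return 1.

1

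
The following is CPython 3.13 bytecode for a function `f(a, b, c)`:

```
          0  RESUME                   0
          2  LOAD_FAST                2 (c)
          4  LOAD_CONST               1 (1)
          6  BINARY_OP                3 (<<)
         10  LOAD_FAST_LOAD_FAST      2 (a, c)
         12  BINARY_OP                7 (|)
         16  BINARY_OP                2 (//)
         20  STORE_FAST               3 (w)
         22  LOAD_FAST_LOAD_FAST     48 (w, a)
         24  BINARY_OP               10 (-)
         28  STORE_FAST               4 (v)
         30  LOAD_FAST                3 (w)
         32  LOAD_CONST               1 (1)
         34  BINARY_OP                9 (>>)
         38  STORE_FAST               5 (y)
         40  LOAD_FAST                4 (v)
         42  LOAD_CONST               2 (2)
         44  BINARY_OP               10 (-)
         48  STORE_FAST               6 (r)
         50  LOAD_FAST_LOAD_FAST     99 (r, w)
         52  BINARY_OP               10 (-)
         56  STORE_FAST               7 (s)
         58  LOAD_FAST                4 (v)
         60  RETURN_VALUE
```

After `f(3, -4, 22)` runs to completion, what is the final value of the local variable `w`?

LOAD_FAST c → push 22. Stack: [22]
LOAD_CONST → push 1. Stack: [22, 1]
BINARY_OP << → 22 << 1 = 44. Stack: [44]
LOAD_FAST_LOAD_FAST a,c → push 3,22. Stack: [44, 3, 22]
BINARY_OP | → 3 | 22 = 23. Stack: [44, 23]
BINARY_OP // → 44 // 23 = 1. Stack: [1]
STORE_FAST w → w=1. Stack: []
LOAD_FAST_LOAD_FAST w,a → push 1,3. Stack: [1, 3]
BINARY_OP - → 1 - 3 = -2. Stack: [-2]
STORE_FAST v → v=-2. Stack: []
LOAD_FAST w → push 1. Stack: [1]
LOAD_CONST → push 1. Stack: [1, 1]
BINARY_OP >> → 1 >> 1 = 0. Stack: [0]
STORE_FAST y → y=0. Stack: []
LOAD_FAST v → push -2. Stack: [-2]
LOAD_CONST → push 2. Stack: [-2, 2]
BINARY_OP - → -2 - 2 = -4. Stack: [-4]
STORE_FAST r → r=-4. Stack: []
LOAD_FAST_LOAD_FAST r,w → push -4,1. Stack: [-4, 1]
BINARY_OP - → -4 - 1 = -5. Stack: [-5]
STORE_FAST s → s=-5. Stack: []
LOAD_FAST v → push -2. Stack: [-2]
RETURN_VALUE → return -2.

1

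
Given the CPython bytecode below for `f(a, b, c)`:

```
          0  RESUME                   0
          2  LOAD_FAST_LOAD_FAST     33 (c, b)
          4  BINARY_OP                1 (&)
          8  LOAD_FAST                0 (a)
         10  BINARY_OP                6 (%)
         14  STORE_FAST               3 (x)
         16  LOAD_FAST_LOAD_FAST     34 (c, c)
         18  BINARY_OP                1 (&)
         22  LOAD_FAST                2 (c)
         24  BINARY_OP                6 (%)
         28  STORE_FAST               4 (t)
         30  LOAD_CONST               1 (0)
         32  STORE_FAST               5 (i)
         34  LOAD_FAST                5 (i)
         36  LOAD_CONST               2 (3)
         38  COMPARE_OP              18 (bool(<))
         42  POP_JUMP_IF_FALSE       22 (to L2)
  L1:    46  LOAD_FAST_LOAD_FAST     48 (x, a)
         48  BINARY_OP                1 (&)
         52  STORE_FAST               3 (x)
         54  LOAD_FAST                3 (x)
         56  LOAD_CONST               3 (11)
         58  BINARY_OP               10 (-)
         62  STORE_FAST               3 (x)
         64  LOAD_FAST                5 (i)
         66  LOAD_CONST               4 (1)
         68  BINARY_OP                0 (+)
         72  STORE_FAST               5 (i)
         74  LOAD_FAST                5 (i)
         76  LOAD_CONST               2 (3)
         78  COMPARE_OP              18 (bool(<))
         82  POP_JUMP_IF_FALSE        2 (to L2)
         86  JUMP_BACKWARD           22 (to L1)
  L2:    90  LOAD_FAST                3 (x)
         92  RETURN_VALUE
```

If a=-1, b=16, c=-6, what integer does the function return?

-33

LOAD_FAST_LOAD_FAST c,b → push -6,16. Stack: [-6, 16]
BINARY_OP & → -6 & 16 = 16. Stack: [16]
LOAD_FAST a → push -1. Stack: [16, -1]
BINARY_OP % → 16 % -1 = 0. Stack: [0]
STORE_FAST x → x=0. Stack: []
LOAD_FAST_LOAD_FAST c,c → push -6,-6. Stack: [-6, -6]
BINARY_OP & → -6 & -6 = -6. Stack: [-6]
LOAD_FAST c → push -6. Stack: [-6, -6]
BINARY_OP % → -6 % -6 = 0. Stack: [0]
STORE_FAST t → t=0. Stack: []
LOAD_CONST → push 0. Stack: [0]
STORE_FAST i → i=0. Stack: []
LOAD_FAST i → push 0. Stack: [0]
LOAD_CONST → push 3. Stack: [0, 3]
COMPARE_OP bool(<) → 0 vs 3 = True. Stack: [True]
POP_JUMP_IF_FALSE → pop True; no jump. Stack: []
LOAD_FAST_LOAD_FAST x,a → push 0,-1. Stack: [0, -1]
BINARY_OP & → 0 & -1 = 0. Stack: [0]
STORE_FAST x → x=0. Stack: []
LOAD_FAST x → push 0. Stack: [0]
LOAD_CONST → push 11. Stack: [0, 11]
BINARY_OP - → 0 - 11 = -11. Stack: [-11]
STORE_FAST x → x=-11. Stack: []
LOAD_FAST i → push 0. Stack: [0]
LOAD_CONST → push 1. Stack: [0, 1]
BINARY_OP + → 0 + 1 = 1. Stack: [1]
STORE_FAST i → i=1. Stack: []
LOAD_FAST i → push 1. Stack: [1]
LOAD_CONST → push 3. Stack: [1, 3]
COMPARE_OP bool(<) → 1 vs 3 = True. Stack: [True]
POP_JUMP_IF_FALSE → pop True; no jump. Stack: []
LOAD_FAST_LOAD_FAST x,a → push -11,-1. Stack: [-11, -1]
BINARY_OP & → -11 & -1 = -11. Stack: [-11]
STORE_FAST x → x=-11. Stack: []
LOAD_FAST x → push -11. Stack: [-11]
LOAD_CONST → push 11. Stack: [-11, 11]
BINARY_OP - → -11 - 11 = -22. Stack: [-22]
STORE_FAST x → x=-22. Stack: []
LOAD_FAST i → push 1. Stack: [1]
LOAD_CONST → push 1. Stack: [1, 1]
BINARY_OP + → 1 + 1 = 2. Stack: [2]
STORE_FAST i → i=2. Stack: []
LOAD_FAST i → push 2. Stack: [2]
LOAD_CONST → push 3. Stack: [2, 3]
COMPARE_OP bool(<) → 2 vs 3 = True. Stack: [True]
POP_JUMP_IF_FALSE → pop True; no jump. Stack: []
LOAD_FAST_LOAD_FAST x,a → push -22,-1. Stack: [-22, -1]
BINARY_OP & → -22 & -1 = -22. Stack: [-22]
STORE_FAST x → x=-22. Stack: []
LOAD_FAST x → push -22. Stack: [-22]
LOAD_CONST → push 11. Stack: [-22, 11]
BINARY_OP - → -22 - 11 = -33. Stack: [-33]
STORE_FAST x → x=-33. Stack: []
LOAD_FAST i → push 2. Stack: [2]
LOAD_CONST → push 1. Stack: [2, 1]
BINARY_OP + → 2 + 1 = 3. Stack: [3]
STORE_FAST i → i=3. Stack: []
LOAD_FAST i → push 3. Stack: [3]
LOAD_CONST → push 3. Stack: [3, 3]
COMPARE_OP bool(<) → 3 vs 3 = False. Stack: [False]
POP_JUMP_IF_FALSE → pop False; jump. Stack: []
LOAD_FAST x → push -33. Stack: [-33]
RETURN_VALUE → return -33.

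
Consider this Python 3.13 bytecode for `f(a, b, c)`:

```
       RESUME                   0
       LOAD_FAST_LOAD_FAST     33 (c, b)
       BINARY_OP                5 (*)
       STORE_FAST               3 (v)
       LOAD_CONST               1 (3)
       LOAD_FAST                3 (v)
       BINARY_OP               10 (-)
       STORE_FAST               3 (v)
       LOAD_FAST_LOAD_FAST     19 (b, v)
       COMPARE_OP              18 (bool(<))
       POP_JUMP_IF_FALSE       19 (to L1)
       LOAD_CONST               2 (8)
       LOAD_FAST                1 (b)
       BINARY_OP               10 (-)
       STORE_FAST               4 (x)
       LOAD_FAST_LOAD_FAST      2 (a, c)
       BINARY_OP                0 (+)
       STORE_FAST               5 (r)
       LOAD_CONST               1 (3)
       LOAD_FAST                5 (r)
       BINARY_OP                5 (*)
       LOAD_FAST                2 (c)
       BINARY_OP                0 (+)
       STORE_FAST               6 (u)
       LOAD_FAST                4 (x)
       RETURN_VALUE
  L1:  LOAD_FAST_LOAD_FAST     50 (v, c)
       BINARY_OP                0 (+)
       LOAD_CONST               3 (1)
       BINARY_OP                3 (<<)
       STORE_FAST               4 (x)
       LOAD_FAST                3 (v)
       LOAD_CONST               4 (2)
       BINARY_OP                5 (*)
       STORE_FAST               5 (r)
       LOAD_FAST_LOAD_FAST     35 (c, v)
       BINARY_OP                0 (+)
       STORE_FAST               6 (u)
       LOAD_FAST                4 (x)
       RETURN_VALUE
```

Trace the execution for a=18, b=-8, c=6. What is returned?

LOAD_FAST_LOAD_FAST c,b → push 6,-8. Stack: [6, -8]
BINARY_OP * → 6 * -8 = -48. Stack: [-48]
STORE_FAST v → v=-48. Stack: []
LOAD_CONST → push 3. Stack: [3]
LOAD_FAST v → push -48. Stack: [3, -48]
BINARY_OP - → 3 - -48 = 51. Stack: [51]
STORE_FAST v → v=51. Stack: []
LOAD_FAST_LOAD_FAST b,v → push -8,51. Stack: [-8, 51]
COMPARE_OP bool(<) → -8 vs 51 = True. Stack: [True]
POP_JUMP_IF_FALSE → pop True; no jump. Stack: []
LOAD_CONST → push 8. Stack: [8]
LOAD_FAST b → push -8. Stack: [8, -8]
BINARY_OP - → 8 - -8 = 16. Stack: [16]
STORE_FAST x → x=16. Stack: []
LOAD_FAST_LOAD_FAST a,c → push 18,6. Stack: [18, 6]
BINARY_OP + → 18 + 6 = 24. Stack: [24]
STORE_FAST r → r=24. Stack: []
LOAD_CONST → push 3. Stack: [3]
LOAD_FAST r → push 24. Stack: [3, 24]
BINARY_OP * → 3 * 24 = 72. Stack: [72]
LOAD_FAST c → push 6. Stack: [72, 6]
BINARY_OP + → 72 + 6 = 78. Stack: [78]
STORE_FAST u → u=78. Stack: []
LOAD_FAST x → push 16. Stack: [16]
RETURN_VALUE → return 16.

16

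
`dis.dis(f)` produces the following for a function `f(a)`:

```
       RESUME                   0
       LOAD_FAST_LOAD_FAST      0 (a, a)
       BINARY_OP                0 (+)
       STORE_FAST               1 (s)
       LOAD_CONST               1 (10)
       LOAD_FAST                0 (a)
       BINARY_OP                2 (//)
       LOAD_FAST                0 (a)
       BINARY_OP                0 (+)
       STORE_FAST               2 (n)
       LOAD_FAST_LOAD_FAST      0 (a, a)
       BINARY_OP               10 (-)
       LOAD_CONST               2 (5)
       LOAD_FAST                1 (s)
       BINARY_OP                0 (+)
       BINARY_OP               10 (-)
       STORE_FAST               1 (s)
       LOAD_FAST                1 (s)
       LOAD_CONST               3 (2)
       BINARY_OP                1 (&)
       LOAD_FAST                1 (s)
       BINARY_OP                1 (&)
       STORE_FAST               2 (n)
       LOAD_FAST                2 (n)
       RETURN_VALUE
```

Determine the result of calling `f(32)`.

LOAD_FAST_LOAD_FAST a,a → push 32,32. Stack: [32, 32]
BINARY_OP + → 32 + 32 = 64. Stack: [64]
STORE_FAST s → s=64. Stack: []
LOAD_CONST → push 10. Stack: [10]
LOAD_FAST a → push 32. Stack: [10, 32]
BINARY_OP // → 10 // 32 = 0. Stack: [0]
LOAD_FAST a → push 32. Stack: [0, 32]
BINARY_OP + → 0 + 32 = 32. Stack: [32]
STORE_FAST n → n=32. Stack: []
LOAD_FAST_LOAD_FAST a,a → push 32,32. Stack: [32, 32]
BINARY_OP - → 32 - 32 = 0. Stack: [0]
LOAD_CONST → push 5. Stack: [0, 5]
LOAD_FAST s → push 64. Stack: [0, 5, 64]
BINARY_OP + → 5 + 64 = 69. Stack: [0, 69]
BINARY_OP - → 0 - 69 = -69. Stack: [-69]
STORE_FAST s → s=-69. Stack: []
LOAD_FAST s → push -69. Stack: [-69]
LOAD_CONST → push 2. Stack: [-69, 2]
BINARY_OP & → -69 & 2 = 2. Stack: [2]
LOAD_FAST s → push -69. Stack: [2, -69]
BINARY_OP & → 2 & -69 = 2. Stack: [2]
STORE_FAST n → n=2. Stack: []
LOAD_FAST n → push 2. Stack: [2]
RETURN_VALUE → return 2.

2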